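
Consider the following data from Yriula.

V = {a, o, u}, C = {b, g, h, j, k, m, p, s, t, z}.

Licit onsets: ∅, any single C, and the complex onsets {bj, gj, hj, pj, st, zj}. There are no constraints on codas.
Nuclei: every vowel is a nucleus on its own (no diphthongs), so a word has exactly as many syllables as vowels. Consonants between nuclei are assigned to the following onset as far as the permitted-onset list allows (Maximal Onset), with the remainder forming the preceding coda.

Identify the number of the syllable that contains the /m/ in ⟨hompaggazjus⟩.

1

The vowels are o, a, a, u — 4 nuclei, so 4 syllables.
V1 /o/ – V2 /a/: /mp/ — longest licit onset from the right is /p/, leaving /m/ as coda.
V2 /a/ – V3 /a/: /gg/ splits as /g/ + /g/ (/g/ is the longest suffix that is a licit onset).
V3 /a/ – V4 /u/: /zj/ — entire cluster is a permitted onset → onset /zj/, coda ∅.
So the parse is hom.pag.ga.zjus.
The /m/ is in the coda of syllable 1 (/hom/).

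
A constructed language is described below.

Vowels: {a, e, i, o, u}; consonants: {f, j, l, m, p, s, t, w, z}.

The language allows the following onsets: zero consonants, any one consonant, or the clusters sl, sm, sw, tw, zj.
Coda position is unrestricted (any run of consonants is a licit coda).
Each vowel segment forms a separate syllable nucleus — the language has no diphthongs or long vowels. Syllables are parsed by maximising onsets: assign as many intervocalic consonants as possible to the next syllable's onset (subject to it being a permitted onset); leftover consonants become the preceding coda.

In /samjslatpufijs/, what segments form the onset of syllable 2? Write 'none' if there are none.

Nuclei (vowels): a, a, u, i → 4 syllables.
V1 /a/ – V2 /a/: /mjsl/ splits as /mj/ + /sl/ (/sl/ is the longest suffix that is a licit onset).
V2 /a/ – V3 /u/: cluster /tp/ — the longest permitted-onset suffix is /p/; onset = /p/, preceding coda = /t/.
V3 /u/ – V4 /i/: /f/ is a single consonant, so it becomes the next onset.
So the parse is samj.slat.pu.fijs.
Syllable 2 is /slat/: onset /sl/, nucleus /a/, coda /t/.

sl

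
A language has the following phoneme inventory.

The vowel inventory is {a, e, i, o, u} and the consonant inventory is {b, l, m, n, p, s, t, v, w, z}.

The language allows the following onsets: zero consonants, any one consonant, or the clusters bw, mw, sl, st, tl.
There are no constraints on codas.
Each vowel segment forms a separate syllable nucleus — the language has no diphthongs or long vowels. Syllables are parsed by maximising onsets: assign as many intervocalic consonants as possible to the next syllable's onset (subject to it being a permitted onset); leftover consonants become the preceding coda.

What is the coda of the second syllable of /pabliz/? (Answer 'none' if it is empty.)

The vowels are a, i — 2 nuclei, so 2 syllables.
/a…i/ gap (V1→V2): /bl/ splits as /b/ + /l/ (/l/ is the longest suffix that is a licit onset).
Syllabification: pab.liz.
Syllable 2 is /liz/: onset /l/, nucleus /i/, coda /z/.

z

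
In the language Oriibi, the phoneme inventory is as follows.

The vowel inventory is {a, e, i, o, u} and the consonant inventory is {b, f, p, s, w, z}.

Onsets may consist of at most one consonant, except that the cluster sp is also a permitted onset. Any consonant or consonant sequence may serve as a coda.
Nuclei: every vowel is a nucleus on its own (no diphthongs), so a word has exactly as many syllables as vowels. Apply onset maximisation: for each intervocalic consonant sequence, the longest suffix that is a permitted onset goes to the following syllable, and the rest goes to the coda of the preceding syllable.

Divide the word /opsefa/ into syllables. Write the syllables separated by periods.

Vowels present: o, e, a; each is a nucleus, giving 3 syllables.
σ1/σ2 boundary: /ps/; trying suffixes from longest down, /s/ is the first permitted one, so coda /p/ | onset /s/.
σ2/σ3 boundary: /f/ → onset of the next syllable (single consonants are always licit onsets).

op.se.fa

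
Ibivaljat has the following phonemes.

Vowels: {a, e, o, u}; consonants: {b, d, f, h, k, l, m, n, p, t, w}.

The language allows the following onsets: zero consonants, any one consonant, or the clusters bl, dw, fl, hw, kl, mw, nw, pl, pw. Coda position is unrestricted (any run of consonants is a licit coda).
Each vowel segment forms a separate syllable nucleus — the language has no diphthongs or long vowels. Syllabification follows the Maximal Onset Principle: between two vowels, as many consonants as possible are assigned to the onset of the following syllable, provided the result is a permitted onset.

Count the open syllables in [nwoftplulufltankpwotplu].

2

Nuclei (vowels): o, u, u, a, o, u → 6 syllables.
Between /o/ (V1) and /u/ (V2): cluster /ftpl/ — the longest permitted-onset suffix is /pl/; onset = /pl/, preceding coda = /ft/.
Between /u/ (V2) and /u/ (V3): /l/ is a single consonant, so it becomes the next onset.
Between /u/ (V3) and /a/ (V4): cluster /flt/ — the longest permitted-onset suffix is /t/; onset = /t/, preceding coda = /fl/.
Between /a/ (V4) and /o/ (V5): /nkpw/; trying suffixes from longest down, /pw/ is the first permitted one, so coda /nk/ | onset /pw/.
Between /o/ (V5) and /u/ (V6): /tpl/ splits as /t/ + /pl/ (/pl/ is the longest suffix that is a licit onset).
Result: nwoft.plu.lufl.tank.pwot.plu.
Classifying each syllable: /nwoft/ (closed), /plu/ (open), /lufl/ (closed), /tank/ (closed), /pwot/ (closed), /plu/ (open).
Open syllables: 2.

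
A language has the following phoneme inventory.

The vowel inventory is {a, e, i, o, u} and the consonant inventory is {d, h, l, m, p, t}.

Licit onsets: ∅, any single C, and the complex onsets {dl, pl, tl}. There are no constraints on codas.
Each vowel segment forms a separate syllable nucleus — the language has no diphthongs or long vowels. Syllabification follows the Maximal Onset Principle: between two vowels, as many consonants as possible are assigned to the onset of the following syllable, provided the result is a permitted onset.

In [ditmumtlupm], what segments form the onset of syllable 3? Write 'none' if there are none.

tl

The vowels are i, u, u — 3 nuclei, so 3 syllables.
σ1/σ2 boundary: cluster /tm/ — the longest permitted-onset suffix is /m/; onset = /m/, preceding coda = /t/.
σ2/σ3 boundary: /mtl/; trying suffixes from longest down, /tl/ is the first permitted one, so coda /m/ | onset /tl/.
So the parse is dit.mum.tlupm.
Syllable 3 is /tlupm/: onset /tl/, nucleus /u/, coda /pm/.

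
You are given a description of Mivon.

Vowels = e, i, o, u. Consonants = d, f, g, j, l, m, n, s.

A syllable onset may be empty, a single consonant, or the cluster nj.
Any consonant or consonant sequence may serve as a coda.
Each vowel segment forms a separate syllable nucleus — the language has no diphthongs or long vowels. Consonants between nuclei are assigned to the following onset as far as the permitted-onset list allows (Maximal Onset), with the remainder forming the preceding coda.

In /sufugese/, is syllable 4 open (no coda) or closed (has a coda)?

open

The vowels are u, u, e, e — 4 nuclei, so 4 syllables.
Between /u/ (V1) and /u/ (V2): /f/ → onset of the next syllable (single consonants are always licit onsets).
Between /u/ (V2) and /e/ (V3): just /g/ — single C goes to the following onset.
Between /e/ (V3) and /e/ (V4): /s/ is a single consonant, so it becomes the next onset.
Putting it together: su.fu.ge.se.
Syllable 4 is /se/; it ends in its nucleus with no coda, so it is open.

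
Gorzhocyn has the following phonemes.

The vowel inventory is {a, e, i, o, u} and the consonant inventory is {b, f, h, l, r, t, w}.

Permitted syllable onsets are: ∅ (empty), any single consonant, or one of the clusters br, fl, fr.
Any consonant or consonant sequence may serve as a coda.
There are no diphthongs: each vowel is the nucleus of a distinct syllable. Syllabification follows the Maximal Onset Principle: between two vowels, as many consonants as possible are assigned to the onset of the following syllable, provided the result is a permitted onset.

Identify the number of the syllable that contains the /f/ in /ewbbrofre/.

3

Vowels present: e, o, e; each is a nucleus, giving 3 syllables.
Between /e/ (V1) and /o/ (V2): cluster /wbbr/ — the longest permitted-onset suffix is /br/; onset = /br/, preceding coda = /wb/.
Between /o/ (V2) and /e/ (V3): /fr/ is a licit onset in full, so it all attaches to the next syllable.
So the parse is ewb.bro.fre.
The /f/ is in the onset of syllable 3 (/fre/).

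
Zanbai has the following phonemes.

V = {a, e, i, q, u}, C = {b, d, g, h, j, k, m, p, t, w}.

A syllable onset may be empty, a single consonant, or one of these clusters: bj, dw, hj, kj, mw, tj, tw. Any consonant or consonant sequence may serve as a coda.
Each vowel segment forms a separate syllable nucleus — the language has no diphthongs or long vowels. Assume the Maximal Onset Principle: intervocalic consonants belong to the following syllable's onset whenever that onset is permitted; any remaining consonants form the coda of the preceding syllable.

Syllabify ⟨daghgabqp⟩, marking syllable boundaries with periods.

The vowels are a, a, q — 3 nuclei, so 3 syllables.
σ1/σ2 boundary: /ghg/ splits as /gh/ + /g/ (/g/ is the longest suffix that is a licit onset).
σ2/σ3 boundary: /b/ → onset of the next syllable (single consonants are always licit onsets).

dagh.ga.bqp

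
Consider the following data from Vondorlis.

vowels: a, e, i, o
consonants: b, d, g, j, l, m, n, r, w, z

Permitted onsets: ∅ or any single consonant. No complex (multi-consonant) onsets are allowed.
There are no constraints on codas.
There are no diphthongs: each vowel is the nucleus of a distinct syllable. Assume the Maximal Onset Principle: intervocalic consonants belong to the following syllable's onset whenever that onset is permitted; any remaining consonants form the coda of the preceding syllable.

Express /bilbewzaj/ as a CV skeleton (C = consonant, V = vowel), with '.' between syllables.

CVC.CVC.CVC

The vowels are i, e, a — 3 nuclei, so 3 syllables.
V1 /i/ – V2 /e/: /lb/ splits as /l/ + /b/ (/b/ is the longest suffix that is a licit onset).
V2 /e/ – V3 /a/: /wz/ — longest licit onset from the right is /z/, leaving /w/ as coda.
Result: bil.bew.zaj.
Mapping each syllable to C/V: /bil/ → CVC, /bew/ → CVC, /zaj/ → CVC.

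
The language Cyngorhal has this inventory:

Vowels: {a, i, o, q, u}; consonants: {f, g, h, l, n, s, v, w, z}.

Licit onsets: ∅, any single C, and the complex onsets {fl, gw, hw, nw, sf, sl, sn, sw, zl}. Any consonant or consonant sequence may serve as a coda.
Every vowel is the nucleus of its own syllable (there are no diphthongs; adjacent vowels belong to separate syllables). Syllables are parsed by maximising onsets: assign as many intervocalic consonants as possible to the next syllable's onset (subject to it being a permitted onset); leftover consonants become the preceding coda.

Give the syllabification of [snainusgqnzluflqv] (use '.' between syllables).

Nuclei (vowels): a, i, u, q, u, q → 6 syllables.
Between /a/ (V1) and /i/ (V2): nothing intervenes; syllable break is V.V.
Between /i/ (V2) and /u/ (V3): /n/ is a single consonant, so it becomes the next onset.
Between /u/ (V3) and /q/ (V4): /sg/ — longest licit onset from the right is /g/, leaving /s/ as coda.
Between /q/ (V4) and /u/ (V5): cluster /nzl/ — the longest permitted-onset suffix is /zl/; onset = /zl/, preceding coda = /n/.
Between /u/ (V5) and /q/ (V6): /fl/ — entire cluster is a permitted onset → onset /fl/, coda ∅.

sna.i.nus.gqn.zlu.flqv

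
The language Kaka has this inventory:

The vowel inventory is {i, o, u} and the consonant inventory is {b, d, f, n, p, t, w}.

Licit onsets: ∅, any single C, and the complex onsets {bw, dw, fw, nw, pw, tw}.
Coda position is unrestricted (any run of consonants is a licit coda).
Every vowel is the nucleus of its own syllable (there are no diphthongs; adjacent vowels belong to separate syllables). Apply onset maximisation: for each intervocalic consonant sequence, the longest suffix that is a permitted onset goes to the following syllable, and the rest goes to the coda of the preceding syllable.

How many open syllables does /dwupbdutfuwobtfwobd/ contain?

1

The vowels are u, u, u, o, o — 5 nuclei, so 5 syllables.
Between /u/ (V1) and /u/ (V2): cluster /pbd/ — the longest permitted-onset suffix is /d/; onset = /d/, preceding coda = /pb/.
Between /u/ (V2) and /u/ (V3): cluster /tf/ — the longest permitted-onset suffix is /f/; onset = /f/, preceding coda = /t/.
Between /u/ (V3) and /o/ (V4): /w/ is a single consonant, so it becomes the next onset.
Between /o/ (V4) and /o/ (V5): /btfw/ — longest licit onset from the right is /fw/, leaving /bt/ as coda.
So the parse is dwupb.dut.fu.wobt.fwobd.
Classifying each syllable: /dwupb/ (closed), /dut/ (closed), /fu/ (open), /wobt/ (closed), /fwobd/ (closed).
Open syllables: 1.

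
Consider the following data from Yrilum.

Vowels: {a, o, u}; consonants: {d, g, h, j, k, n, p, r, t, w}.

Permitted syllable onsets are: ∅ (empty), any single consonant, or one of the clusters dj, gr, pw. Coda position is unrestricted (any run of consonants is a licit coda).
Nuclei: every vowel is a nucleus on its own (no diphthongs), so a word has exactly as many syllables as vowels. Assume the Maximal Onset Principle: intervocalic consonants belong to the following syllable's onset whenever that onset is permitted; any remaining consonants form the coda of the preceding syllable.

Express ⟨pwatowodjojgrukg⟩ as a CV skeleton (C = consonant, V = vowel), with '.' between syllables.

CCV.CV.CV.CCVC.CCVCC

Nuclei (vowels): a, o, o, o, u → 5 syllables.
V1 /a/ – V2 /o/: just /t/ — single C goes to the following onset.
V2 /o/ – V3 /o/: /w/ → onset of the next syllable (single consonants are always licit onsets).
V3 /o/ – V4 /o/: /dj/ — entire cluster is a permitted onset → onset /dj/, coda ∅.
V4 /o/ – V5 /u/: /jgr/ splits as /j/ + /gr/ (/gr/ is the longest suffix that is a licit onset).
Result: pwa.to.wo.djoj.grukg.
Mapping each syllable to C/V: /pwa/ → CCV, /to/ → CV, /wo/ → CV, /djoj/ → CCVC, /grukg/ → CCVCC.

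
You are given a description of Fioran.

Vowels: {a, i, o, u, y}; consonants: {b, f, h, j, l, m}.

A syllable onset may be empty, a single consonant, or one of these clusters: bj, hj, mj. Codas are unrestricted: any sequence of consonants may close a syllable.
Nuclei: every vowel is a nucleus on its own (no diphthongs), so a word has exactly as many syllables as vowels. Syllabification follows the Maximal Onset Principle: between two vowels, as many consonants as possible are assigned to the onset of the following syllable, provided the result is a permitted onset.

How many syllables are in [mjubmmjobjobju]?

4

Vowels present: u, o, o, u; each is a nucleus, giving 4 syllables.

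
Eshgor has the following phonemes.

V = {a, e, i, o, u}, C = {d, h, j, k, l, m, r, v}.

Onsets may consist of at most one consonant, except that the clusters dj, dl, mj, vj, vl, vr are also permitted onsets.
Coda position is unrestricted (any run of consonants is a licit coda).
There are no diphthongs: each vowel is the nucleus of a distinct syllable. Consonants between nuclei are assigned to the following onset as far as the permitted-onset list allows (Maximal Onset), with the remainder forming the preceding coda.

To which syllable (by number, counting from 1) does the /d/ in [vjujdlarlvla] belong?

2

The vowels are u, a, a — 3 nuclei, so 3 syllables.
σ1/σ2 boundary: /jdl/; trying suffixes from longest down, /dl/ is the first permitted one, so coda /j/ | onset /dl/.
σ2/σ3 boundary: /rlvl/ — longest licit onset from the right is /vl/, leaving /rl/ as coda.
Syllabification: vjuj.dlarl.vla.
The /d/ is in the onset of syllable 2 (/dlarl/).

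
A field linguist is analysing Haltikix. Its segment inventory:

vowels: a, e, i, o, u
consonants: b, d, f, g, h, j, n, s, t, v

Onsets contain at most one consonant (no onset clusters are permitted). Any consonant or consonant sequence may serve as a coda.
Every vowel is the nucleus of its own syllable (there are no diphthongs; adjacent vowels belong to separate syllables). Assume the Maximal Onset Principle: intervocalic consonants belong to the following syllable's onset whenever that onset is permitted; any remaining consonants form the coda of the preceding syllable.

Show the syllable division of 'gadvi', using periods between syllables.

gad.vi

The vowels are a, i — 2 nuclei, so 2 syllables.
/a…i/ gap (V1→V2): cluster /dv/ — the longest permitted-onset suffix is /v/; onset = /v/, preceding coda = /d/.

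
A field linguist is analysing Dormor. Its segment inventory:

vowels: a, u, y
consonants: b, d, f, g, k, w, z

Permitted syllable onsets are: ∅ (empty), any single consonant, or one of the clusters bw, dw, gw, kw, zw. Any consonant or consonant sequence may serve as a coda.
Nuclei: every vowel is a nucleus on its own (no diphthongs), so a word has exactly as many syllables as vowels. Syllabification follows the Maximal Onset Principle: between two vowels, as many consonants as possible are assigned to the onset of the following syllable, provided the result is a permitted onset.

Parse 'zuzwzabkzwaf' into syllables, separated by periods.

The vowels are u, a, a — 3 nuclei, so 3 syllables.
σ1/σ2 boundary: /zwz/ splits as /zw/ + /z/ (/z/ is the longest suffix that is a licit onset).
σ2/σ3 boundary: /bkzw/ splits as /bk/ + /zw/ (/zw/ is the longest suffix that is a licit onset).

zuzw.zabk.zwaf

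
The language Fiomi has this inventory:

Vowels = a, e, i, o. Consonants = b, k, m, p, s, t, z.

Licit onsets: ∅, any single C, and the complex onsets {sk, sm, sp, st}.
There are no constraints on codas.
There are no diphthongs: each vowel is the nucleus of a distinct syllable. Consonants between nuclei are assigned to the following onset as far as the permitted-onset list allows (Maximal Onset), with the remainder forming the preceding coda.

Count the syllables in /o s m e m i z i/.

Vowels present: o, e, i, i; each is a nucleus, giving 4 syllables.

4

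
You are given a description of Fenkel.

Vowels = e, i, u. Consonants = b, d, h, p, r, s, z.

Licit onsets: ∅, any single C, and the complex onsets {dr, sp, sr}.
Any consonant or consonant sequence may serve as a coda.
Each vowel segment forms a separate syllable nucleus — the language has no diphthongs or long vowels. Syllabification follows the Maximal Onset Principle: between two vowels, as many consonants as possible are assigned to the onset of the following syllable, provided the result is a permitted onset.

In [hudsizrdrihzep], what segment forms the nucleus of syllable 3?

i

The vowels are u, i, i, e — 4 nuclei, so 4 syllables.
The third nucleus (vowel 3 from the left) is /i/.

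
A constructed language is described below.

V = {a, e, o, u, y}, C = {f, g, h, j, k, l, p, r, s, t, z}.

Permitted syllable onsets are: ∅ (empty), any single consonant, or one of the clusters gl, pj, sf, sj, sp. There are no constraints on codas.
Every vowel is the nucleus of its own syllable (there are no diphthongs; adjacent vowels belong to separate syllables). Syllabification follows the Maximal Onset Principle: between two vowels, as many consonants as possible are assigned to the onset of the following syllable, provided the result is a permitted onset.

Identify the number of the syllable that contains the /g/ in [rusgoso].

Nuclei (vowels): u, o, o → 3 syllables.
σ1/σ2 boundary: /sg/; trying suffixes from longest down, /g/ is the first permitted one, so coda /s/ | onset /g/.
σ2/σ3 boundary: /s/ → onset of the next syllable (single consonants are always licit onsets).
Result: rus.go.so.
The /g/ is in the onset of syllable 2 (/go/).

2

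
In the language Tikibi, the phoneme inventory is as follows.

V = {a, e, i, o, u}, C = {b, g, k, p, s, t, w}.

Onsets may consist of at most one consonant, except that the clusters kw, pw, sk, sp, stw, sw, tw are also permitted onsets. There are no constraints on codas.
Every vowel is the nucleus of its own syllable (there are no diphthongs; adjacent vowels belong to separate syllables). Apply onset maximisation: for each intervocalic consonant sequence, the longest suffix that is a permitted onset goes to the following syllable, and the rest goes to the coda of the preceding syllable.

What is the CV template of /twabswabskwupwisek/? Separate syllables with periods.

The vowels are a, a, u, i, e — 5 nuclei, so 5 syllables.
V1 /a/ – V2 /a/: /bsw/; trying suffixes from longest down, /sw/ is the first permitted one, so coda /b/ | onset /sw/.
V2 /a/ – V3 /u/: /bskw/ splits as /bs/ + /kw/ (/kw/ is the longest suffix that is a licit onset).
V3 /u/ – V4 /i/: cluster /pw/ — /pw/ is itself a permitted onset, so the whole cluster goes right; preceding coda = ∅.
V4 /i/ – V5 /e/: /s/ → onset of the next syllable (single consonants are always licit onsets).
So the parse is twab.swabs.kwu.pwi.sek.
Mapping each syllable to C/V: /twab/ → CCVC, /swabs/ → CCVCC, /kwu/ → CCV, /pwi/ → CCV, /sek/ → CVC.

CCVC.CCVCC.CCV.CCV.CVC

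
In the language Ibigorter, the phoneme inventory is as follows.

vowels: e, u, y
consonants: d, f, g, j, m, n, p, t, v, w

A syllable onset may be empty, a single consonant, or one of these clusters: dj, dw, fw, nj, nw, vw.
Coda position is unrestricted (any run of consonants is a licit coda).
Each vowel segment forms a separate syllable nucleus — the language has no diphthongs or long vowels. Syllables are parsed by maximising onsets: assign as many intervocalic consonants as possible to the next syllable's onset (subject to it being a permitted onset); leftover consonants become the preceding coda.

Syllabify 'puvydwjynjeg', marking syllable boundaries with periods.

The vowels are u, y, y, e — 4 nuclei, so 4 syllables.
/u…y/ gap (V1→V2): /v/ → onset of the next syllable (single consonants are always licit onsets).
/y…y/ gap (V2→V3): cluster /dwj/ — the longest permitted-onset suffix is /j/; onset = /j/, preceding coda = /dw/.
/y…e/ gap (V3→V4): /nj/ is a licit onset in full, so it all attaches to the next syllable.

pu.vydw.jy.njeg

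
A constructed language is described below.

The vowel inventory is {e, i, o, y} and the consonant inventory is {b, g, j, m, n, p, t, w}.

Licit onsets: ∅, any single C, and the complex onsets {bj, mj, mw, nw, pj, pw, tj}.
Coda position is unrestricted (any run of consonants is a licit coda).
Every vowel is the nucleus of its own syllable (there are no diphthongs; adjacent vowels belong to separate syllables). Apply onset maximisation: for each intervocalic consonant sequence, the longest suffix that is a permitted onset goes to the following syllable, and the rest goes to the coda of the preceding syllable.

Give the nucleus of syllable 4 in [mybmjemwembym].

Nuclei (vowels): y, e, e, y → 4 syllables.
The fourth nucleus (vowel 4 from the left) is /y/.

y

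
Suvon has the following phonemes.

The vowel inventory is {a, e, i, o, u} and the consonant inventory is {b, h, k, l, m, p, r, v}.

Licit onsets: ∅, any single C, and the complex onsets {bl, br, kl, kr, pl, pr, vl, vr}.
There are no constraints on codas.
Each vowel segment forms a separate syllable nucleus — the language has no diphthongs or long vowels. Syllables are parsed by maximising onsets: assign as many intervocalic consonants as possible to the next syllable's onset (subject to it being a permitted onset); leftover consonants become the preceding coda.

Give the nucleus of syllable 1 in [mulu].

Nuclei (vowels): u, u → 2 syllables.
The first nucleus (vowel 1 from the left) is /u/.

u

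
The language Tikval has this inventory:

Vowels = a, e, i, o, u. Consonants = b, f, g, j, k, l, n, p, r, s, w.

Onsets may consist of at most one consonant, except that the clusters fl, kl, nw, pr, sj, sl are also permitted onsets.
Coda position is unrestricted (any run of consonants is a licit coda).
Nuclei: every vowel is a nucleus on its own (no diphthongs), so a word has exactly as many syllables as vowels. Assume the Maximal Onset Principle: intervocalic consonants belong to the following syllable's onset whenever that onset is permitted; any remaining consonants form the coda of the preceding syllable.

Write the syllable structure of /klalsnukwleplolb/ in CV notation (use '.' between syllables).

CCVCC.CVCC.CVC.CVCC

Vowels present: a, u, e, o; each is a nucleus, giving 4 syllables.
/a…u/ gap (V1→V2): /lsn/ — longest licit onset from the right is /n/, leaving /ls/ as coda.
/u…e/ gap (V2→V3): /kwl/ — longest licit onset from the right is /l/, leaving /kw/ as coda.
/e…o/ gap (V3→V4): /pl/ — longest licit onset from the right is /l/, leaving /p/ as coda.
Putting it together: klals.nukw.lep.lolb.
Mapping each syllable to C/V: /klals/ → CCVCC, /nukw/ → CVCC, /lep/ → CVC, /lolb/ → CVCC.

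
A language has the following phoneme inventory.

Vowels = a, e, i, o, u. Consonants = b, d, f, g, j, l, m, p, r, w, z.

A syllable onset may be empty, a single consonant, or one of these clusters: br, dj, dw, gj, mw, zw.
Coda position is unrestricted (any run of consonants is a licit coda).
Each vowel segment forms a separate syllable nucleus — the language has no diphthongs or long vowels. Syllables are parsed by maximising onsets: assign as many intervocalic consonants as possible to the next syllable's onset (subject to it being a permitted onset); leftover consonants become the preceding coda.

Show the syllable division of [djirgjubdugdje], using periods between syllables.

djir.gjub.dug.dje

The vowels are i, u, u, e — 4 nuclei, so 4 syllables.
/i…u/ gap (V1→V2): cluster /rgj/ — the longest permitted-onset suffix is /gj/; onset = /gj/, preceding coda = /r/.
/u…u/ gap (V2→V3): cluster /bd/ — the longest permitted-onset suffix is /d/; onset = /d/, preceding coda = /b/.
/u…e/ gap (V3→V4): cluster /gdj/ — the longest permitted-onset suffix is /dj/; onset = /dj/, preceding coda = /g/.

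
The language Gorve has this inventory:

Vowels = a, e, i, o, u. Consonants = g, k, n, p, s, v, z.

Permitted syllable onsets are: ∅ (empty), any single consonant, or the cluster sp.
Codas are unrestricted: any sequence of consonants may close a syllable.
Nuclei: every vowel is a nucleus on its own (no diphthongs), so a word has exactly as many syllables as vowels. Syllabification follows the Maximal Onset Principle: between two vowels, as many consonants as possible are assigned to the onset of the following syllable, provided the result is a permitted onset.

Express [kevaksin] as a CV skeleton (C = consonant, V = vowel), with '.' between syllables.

Vowels present: e, a, i; each is a nucleus, giving 3 syllables.
Between /e/ (V1) and /a/ (V2): /v/ → onset of the next syllable (single consonants are always licit onsets).
Between /a/ (V2) and /i/ (V3): /ks/; trying suffixes from longest down, /s/ is the first permitted one, so coda /k/ | onset /s/.
Result: ke.vak.sin.
Mapping each syllable to C/V: /ke/ → CV, /vak/ → CVC, /sin/ → CVC.

CV.CVC.CVC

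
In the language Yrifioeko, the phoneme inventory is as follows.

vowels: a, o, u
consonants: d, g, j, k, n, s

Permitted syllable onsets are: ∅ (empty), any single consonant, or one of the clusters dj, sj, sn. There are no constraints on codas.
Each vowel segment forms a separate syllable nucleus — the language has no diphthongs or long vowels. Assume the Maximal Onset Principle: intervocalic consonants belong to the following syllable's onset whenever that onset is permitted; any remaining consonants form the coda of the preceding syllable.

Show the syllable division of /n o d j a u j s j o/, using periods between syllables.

no.dja.uj.sjo

Nuclei (vowels): o, a, u, o → 4 syllables.
Between /o/ (V1) and /a/ (V2): /dj/ is a licit onset in full, so it all attaches to the next syllable.
Between /a/ (V2) and /u/ (V3): hiatus — the boundary sits between the two vowels.
Between /u/ (V3) and /o/ (V4): /jsj/ splits as /j/ + /sj/ (/sj/ is the longest suffix that is a licit onset).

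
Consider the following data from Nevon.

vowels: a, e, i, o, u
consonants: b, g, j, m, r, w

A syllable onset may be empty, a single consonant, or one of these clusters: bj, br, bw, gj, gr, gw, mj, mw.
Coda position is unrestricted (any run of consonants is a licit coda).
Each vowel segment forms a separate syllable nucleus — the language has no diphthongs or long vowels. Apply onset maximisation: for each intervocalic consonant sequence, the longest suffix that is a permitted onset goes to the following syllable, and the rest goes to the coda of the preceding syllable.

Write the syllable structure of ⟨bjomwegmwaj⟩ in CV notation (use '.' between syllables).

The vowels are o, e, a — 3 nuclei, so 3 syllables.
σ1/σ2 boundary: cluster /mw/ — /mw/ is itself a permitted onset, so the whole cluster goes right; preceding coda = ∅.
σ2/σ3 boundary: /gmw/ — longest licit onset from the right is /mw/, leaving /g/ as coda.
So the parse is bjo.mweg.mwaj.
Mapping each syllable to C/V: /bjo/ → CCV, /mweg/ → CCVC, /mwaj/ → CCVC.

CCV.CCVC.CCVC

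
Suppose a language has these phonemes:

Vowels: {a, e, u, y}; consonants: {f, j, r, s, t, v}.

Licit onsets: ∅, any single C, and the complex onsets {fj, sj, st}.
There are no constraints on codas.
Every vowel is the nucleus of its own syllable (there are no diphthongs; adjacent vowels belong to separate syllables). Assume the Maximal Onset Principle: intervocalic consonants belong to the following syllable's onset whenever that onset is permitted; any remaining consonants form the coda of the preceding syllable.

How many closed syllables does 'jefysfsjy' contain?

The vowels are e, y, y — 3 nuclei, so 3 syllables.
/e…y/ gap (V1→V2): /f/ → onset of the next syllable (single consonants are always licit onsets).
/y…y/ gap (V2→V3): /sfsj/ — longest licit onset from the right is /sj/, leaving /sf/ as coda.
Syllabification: je.fysf.sjy.
Classifying each syllable: /je/ (open), /fysf/ (closed), /sjy/ (open).
Closed syllables: 1.

1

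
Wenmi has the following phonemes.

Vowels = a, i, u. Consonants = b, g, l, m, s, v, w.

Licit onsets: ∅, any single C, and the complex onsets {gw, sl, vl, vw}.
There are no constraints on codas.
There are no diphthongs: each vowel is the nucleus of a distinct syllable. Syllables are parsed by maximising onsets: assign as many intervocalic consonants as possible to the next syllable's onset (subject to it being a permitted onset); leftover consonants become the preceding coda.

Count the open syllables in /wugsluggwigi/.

Nuclei (vowels): u, u, i, i → 4 syllables.
Between /u/ (V1) and /u/ (V2): /gsl/; trying suffixes from longest down, /sl/ is the first permitted one, so coda /g/ | onset /sl/.
Between /u/ (V2) and /i/ (V3): /ggw/ — longest licit onset from the right is /gw/, leaving /g/ as coda.
Between /i/ (V3) and /i/ (V4): /g/ → onset of the next syllable (single consonants are always licit onsets).
Syllabification: wug.slug.gwi.gi.
Classifying each syllable: /wug/ (closed), /slug/ (closed), /gwi/ (open), /gi/ (open).
Open syllables: 2.

2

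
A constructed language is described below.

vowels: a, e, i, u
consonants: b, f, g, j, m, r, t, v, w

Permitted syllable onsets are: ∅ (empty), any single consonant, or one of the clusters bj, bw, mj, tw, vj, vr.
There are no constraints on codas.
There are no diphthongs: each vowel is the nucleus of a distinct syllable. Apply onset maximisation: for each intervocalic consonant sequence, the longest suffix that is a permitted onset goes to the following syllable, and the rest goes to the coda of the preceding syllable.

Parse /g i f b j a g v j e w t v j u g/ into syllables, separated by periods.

Vowels present: i, a, e, u; each is a nucleus, giving 4 syllables.
V1 /i/ – V2 /a/: /fbj/ splits as /f/ + /bj/ (/bj/ is the longest suffix that is a licit onset).
V2 /a/ – V3 /e/: cluster /gvj/ — the longest permitted-onset suffix is /vj/; onset = /vj/, preceding coda = /g/.
V3 /e/ – V4 /u/: cluster /wtvj/ — the longest permitted-onset suffix is /vj/; onset = /vj/, preceding coda = /wt/.

gif.bjag.vjewt.vjug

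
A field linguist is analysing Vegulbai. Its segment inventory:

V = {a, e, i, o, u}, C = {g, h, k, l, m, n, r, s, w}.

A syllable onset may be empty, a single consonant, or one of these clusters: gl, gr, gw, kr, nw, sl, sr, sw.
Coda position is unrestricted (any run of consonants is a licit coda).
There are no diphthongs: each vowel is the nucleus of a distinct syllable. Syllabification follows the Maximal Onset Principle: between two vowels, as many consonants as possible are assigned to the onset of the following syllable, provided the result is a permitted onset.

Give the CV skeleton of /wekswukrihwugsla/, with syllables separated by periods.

CVC.CCV.CCVC.CVC.CCV

The vowels are e, u, i, u, a — 5 nuclei, so 5 syllables.
/e…u/ gap (V1→V2): /ksw/ — longest licit onset from the right is /sw/, leaving /k/ as coda.
/u…i/ gap (V2→V3): cluster /kr/ — /kr/ is itself a permitted onset, so the whole cluster goes right; preceding coda = ∅.
/i…u/ gap (V3→V4): /hw/; trying suffixes from longest down, /w/ is the first permitted one, so coda /h/ | onset /w/.
/u…a/ gap (V4→V5): /gsl/ splits as /g/ + /sl/ (/sl/ is the longest suffix that is a licit onset).
Syllabification: wek.swu.krih.wug.sla.
Mapping each syllable to C/V: /wek/ → CVC, /swu/ → CCV, /krih/ → CCVC, /wug/ → CVC, /sla/ → CCV.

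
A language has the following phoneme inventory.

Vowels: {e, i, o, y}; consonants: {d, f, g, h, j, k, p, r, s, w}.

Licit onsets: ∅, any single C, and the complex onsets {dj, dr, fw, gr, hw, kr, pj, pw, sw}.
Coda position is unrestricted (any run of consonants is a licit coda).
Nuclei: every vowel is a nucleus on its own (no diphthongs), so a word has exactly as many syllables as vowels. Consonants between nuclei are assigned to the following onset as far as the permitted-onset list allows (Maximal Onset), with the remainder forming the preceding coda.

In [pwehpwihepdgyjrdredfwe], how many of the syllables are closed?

4

Vowels present: e, i, e, y, e, e; each is a nucleus, giving 6 syllables.
σ1/σ2 boundary: /hpw/ splits as /h/ + /pw/ (/pw/ is the longest suffix that is a licit onset).
σ2/σ3 boundary: just /h/ — single C goes to the following onset.
σ3/σ4 boundary: /pdg/ — longest licit onset from the right is /g/, leaving /pd/ as coda.
σ4/σ5 boundary: /jrdr/ — longest licit onset from the right is /dr/, leaving /jr/ as coda.
σ5/σ6 boundary: /dfw/ splits as /d/ + /fw/ (/fw/ is the longest suffix that is a licit onset).
So the parse is pweh.pwi.hepd.gyjr.dred.fwe.
Classifying each syllable: /pweh/ (closed), /pwi/ (open), /hepd/ (closed), /gyjr/ (closed), /dred/ (closed), /fwe/ (open).
Closed syllables: 4.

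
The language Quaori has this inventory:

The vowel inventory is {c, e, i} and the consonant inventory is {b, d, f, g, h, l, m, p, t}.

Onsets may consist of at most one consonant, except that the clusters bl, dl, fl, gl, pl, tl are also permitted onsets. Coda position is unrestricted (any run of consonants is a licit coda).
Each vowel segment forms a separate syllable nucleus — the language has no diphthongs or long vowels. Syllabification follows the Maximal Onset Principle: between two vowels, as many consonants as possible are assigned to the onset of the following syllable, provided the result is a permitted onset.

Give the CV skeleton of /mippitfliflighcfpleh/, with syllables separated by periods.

CVC.CVC.CCV.CCVC.CVC.CCVC

Nuclei (vowels): i, i, i, i, c, e → 6 syllables.
/i…i/ gap (V1→V2): /pp/; trying suffixes from longest down, /p/ is the first permitted one, so coda /p/ | onset /p/.
/i…i/ gap (V2→V3): cluster /tfl/ — the longest permitted-onset suffix is /fl/; onset = /fl/, preceding coda = /t/.
/i…i/ gap (V3→V4): cluster /fl/ — /fl/ is itself a permitted onset, so the whole cluster goes right; preceding coda = ∅.
/i…c/ gap (V4→V5): /gh/ — longest licit onset from the right is /h/, leaving /g/ as coda.
/c…e/ gap (V5→V6): /fpl/ splits as /f/ + /pl/ (/pl/ is the longest suffix that is a licit onset).
Result: mip.pit.fli.flig.hcf.pleh.
Mapping each syllable to C/V: /mip/ → CVC, /pit/ → CVC, /fli/ → CCV, /flig/ → CCVC, /hcf/ → CVC, /pleh/ → CCVC.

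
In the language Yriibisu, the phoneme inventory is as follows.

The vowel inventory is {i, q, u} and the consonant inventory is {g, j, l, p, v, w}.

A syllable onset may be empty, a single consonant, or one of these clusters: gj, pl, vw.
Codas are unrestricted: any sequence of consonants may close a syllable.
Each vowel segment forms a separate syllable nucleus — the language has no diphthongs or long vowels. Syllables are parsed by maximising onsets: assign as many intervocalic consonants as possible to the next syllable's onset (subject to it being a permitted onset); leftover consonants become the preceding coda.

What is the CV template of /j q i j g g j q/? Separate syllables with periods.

CV.VCC.CCV

Nuclei (vowels): q, i, q → 3 syllables.
σ1/σ2 boundary: hiatus — the boundary sits between the two vowels.
σ2/σ3 boundary: cluster /jggj/ — the longest permitted-onset suffix is /gj/; onset = /gj/, preceding coda = /jg/.
So the parse is jq.ijg.gjq.
Mapping each syllable to C/V: /jq/ → CV, /ijg/ → VCC, /gjq/ → CCV.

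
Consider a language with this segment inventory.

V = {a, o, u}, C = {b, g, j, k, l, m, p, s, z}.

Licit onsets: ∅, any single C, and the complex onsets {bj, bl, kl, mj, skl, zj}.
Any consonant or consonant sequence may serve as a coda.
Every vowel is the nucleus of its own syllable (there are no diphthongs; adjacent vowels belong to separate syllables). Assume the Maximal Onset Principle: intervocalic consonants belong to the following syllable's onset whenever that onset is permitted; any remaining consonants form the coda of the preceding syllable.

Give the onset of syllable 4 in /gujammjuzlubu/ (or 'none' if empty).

The vowels are u, a, u, u, u — 5 nuclei, so 5 syllables.
/u…a/ gap (V1→V2): /j/ → onset of the next syllable (single consonants are always licit onsets).
/a…u/ gap (V2→V3): cluster /mmj/ — the longest permitted-onset suffix is /mj/; onset = /mj/, preceding coda = /m/.
/u…u/ gap (V3→V4): cluster /zl/ — the longest permitted-onset suffix is /l/; onset = /l/, preceding coda = /z/.
/u…u/ gap (V4→V5): just /b/ — single C goes to the following onset.
Result: gu.jam.mjuz.lu.bu.
Syllable 4 is /lu/: onset /l/, nucleus /u/, coda ∅.

l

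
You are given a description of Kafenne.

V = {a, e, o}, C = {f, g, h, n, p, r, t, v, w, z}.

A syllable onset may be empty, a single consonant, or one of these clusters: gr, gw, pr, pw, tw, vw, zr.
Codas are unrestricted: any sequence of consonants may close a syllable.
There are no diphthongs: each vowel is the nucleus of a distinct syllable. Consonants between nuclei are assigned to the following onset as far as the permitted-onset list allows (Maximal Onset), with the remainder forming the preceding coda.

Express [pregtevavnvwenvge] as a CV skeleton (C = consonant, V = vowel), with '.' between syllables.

The vowels are e, e, a, e, e — 5 nuclei, so 5 syllables.
σ1/σ2 boundary: cluster /gt/ — the longest permitted-onset suffix is /t/; onset = /t/, preceding coda = /g/.
σ2/σ3 boundary: just /v/ — single C goes to the following onset.
σ3/σ4 boundary: /vnvw/ splits as /vn/ + /vw/ (/vw/ is the longest suffix that is a licit onset).
σ4/σ5 boundary: /nvg/; trying suffixes from longest down, /g/ is the first permitted one, so coda /nv/ | onset /g/.
Result: preg.te.vavn.vwenv.ge.
Mapping each syllable to C/V: /preg/ → CCVC, /te/ → CV, /vavn/ → CVCC, /vwenv/ → CCVCC, /ge/ → CV.

CCVC.CV.CVCC.CCVCC.CV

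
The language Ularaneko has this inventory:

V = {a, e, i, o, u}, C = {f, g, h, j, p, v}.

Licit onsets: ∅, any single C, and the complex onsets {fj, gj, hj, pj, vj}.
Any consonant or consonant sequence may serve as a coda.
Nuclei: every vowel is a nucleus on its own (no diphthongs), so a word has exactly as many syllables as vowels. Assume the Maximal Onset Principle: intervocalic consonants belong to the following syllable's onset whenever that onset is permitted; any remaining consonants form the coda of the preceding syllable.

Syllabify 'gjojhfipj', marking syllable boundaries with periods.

gjojh.fipj

Nuclei (vowels): o, i → 2 syllables.
/o…i/ gap (V1→V2): cluster /jhf/ — the longest permitted-onset suffix is /f/; onset = /f/, preceding coda = /jh/.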